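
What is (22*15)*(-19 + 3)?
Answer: -5280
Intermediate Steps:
(22*15)*(-19 + 3) = 330*(-16) = -5280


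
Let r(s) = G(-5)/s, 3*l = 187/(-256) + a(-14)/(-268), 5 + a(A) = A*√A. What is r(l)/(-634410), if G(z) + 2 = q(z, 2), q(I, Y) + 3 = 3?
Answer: -209408768/16949225867175 - 2195456*I*√14/2421317981025 ≈ -1.2355e-5 - 3.3926e-6*I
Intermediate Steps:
q(I, Y) = 0 (q(I, Y) = -3 + 3 = 0)
G(z) = -2 (G(z) = -2 + 0 = -2)
a(A) = -5 + A^(3/2) (a(A) = -5 + A*√A = -5 + A^(3/2))
l = -12209/51456 + 7*I*√14/402 (l = (187/(-256) + (-5 + (-14)^(3/2))/(-268))/3 = (187*(-1/256) + (-5 - 14*I*√14)*(-1/268))/3 = (-187/256 + (5/268 + 7*I*√14/134))/3 = (-12209/17152 + 7*I*√14/134)/3 = -12209/51456 + 7*I*√14/402 ≈ -0.23727 + 0.065153*I)
r(s) = -2/s
r(l)/(-634410) = -2/(-12209/51456 + 7*I*√14/402)/(-634410) = -2/(-12209/51456 + 7*I*√14/402)*(-1/634410) = 1/(317205*(-12209/51456 + 7*I*√14/402))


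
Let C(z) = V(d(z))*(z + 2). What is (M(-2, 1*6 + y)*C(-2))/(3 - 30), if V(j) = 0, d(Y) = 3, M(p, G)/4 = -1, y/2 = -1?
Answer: 0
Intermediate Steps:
y = -2 (y = 2*(-1) = -2)
M(p, G) = -4 (M(p, G) = 4*(-1) = -4)
C(z) = 0 (C(z) = 0*(z + 2) = 0*(2 + z) = 0)
(M(-2, 1*6 + y)*C(-2))/(3 - 30) = (-4*0)/(3 - 30) = 0/(-27) = 0*(-1/27) = 0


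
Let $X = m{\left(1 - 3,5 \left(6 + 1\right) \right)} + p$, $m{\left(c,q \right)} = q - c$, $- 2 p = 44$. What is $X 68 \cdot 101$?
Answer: $103020$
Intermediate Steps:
$p = -22$ ($p = \left(- \frac{1}{2}\right) 44 = -22$)
$X = 15$ ($X = \left(5 \left(6 + 1\right) - \left(1 - 3\right)\right) - 22 = \left(5 \cdot 7 - \left(1 - 3\right)\right) - 22 = \left(35 - -2\right) - 22 = \left(35 + 2\right) - 22 = 37 - 22 = 15$)
$X 68 \cdot 101 = 15 \cdot 68 \cdot 101 = 1020 \cdot 101 = 103020$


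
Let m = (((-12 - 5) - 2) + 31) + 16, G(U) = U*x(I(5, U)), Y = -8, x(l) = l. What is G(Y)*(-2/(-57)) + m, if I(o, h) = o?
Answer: 1516/57 ≈ 26.596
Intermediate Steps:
G(U) = 5*U (G(U) = U*5 = 5*U)
m = 28 (m = ((-17 - 2) + 31) + 16 = (-19 + 31) + 16 = 12 + 16 = 28)
G(Y)*(-2/(-57)) + m = (5*(-8))*(-2/(-57)) + 28 = -(-80)*(-1)/57 + 28 = -40*2/57 + 28 = -80/57 + 28 = 1516/57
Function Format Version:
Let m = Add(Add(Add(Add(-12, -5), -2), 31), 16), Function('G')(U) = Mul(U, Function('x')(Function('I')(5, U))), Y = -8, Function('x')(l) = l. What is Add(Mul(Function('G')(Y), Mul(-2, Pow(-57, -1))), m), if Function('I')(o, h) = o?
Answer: Rational(1516, 57) ≈ 26.596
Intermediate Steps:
Function('G')(U) = Mul(5, U) (Function('G')(U) = Mul(U, 5) = Mul(5, U))
m = 28 (m = Add(Add(Add(-17, -2), 31), 16) = Add(Add(-19, 31), 16) = Add(12, 16) = 28)
Add(Mul(Function('G')(Y), Mul(-2, Pow(-57, -1))), m) = Add(Mul(Mul(5, -8), Mul(-2, Pow(-57, -1))), 28) = Add(Mul(-40, Mul(-2, Rational(-1, 57))), 28) = Add(Mul(-40, Rational(2, 57)), 28) = Add(Rational(-80, 57), 28) = Rational(1516, 57)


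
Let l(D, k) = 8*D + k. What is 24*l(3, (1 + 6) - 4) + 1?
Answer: 649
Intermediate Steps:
l(D, k) = k + 8*D
24*l(3, (1 + 6) - 4) + 1 = 24*(((1 + 6) - 4) + 8*3) + 1 = 24*((7 - 4) + 24) + 1 = 24*(3 + 24) + 1 = 24*27 + 1 = 648 + 1 = 649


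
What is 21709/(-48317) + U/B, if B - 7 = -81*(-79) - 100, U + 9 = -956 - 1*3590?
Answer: -356980889/304687002 ≈ -1.1716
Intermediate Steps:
U = -4555 (U = -9 + (-956 - 1*3590) = -9 + (-956 - 3590) = -9 - 4546 = -4555)
B = 6306 (B = 7 + (-81*(-79) - 100) = 7 + (6399 - 100) = 7 + 6299 = 6306)
21709/(-48317) + U/B = 21709/(-48317) - 4555/6306 = 21709*(-1/48317) - 4555*1/6306 = -21709/48317 - 4555/6306 = -356980889/304687002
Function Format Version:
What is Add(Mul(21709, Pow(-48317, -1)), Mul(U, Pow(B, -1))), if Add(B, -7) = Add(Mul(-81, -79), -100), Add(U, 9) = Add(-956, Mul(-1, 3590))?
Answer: Rational(-356980889, 304687002) ≈ -1.1716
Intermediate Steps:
U = -4555 (U = Add(-9, Add(-956, Mul(-1, 3590))) = Add(-9, Add(-956, -3590)) = Add(-9, -4546) = -4555)
B = 6306 (B = Add(7, Add(Mul(-81, -79), -100)) = Add(7, Add(6399, -100)) = Add(7, 6299) = 6306)
Add(Mul(21709, Pow(-48317, -1)), Mul(U, Pow(B, -1))) = Add(Mul(21709, Pow(-48317, -1)), Mul(-4555, Pow(6306, -1))) = Add(Mul(21709, Rational(-1, 48317)), Mul(-4555, Rational(1, 6306))) = Add(Rational(-21709, 48317), Rational(-4555, 6306)) = Rational(-356980889, 304687002)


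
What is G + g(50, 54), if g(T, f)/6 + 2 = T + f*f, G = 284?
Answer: 18068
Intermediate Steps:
g(T, f) = -12 + 6*T + 6*f² (g(T, f) = -12 + 6*(T + f*f) = -12 + 6*(T + f²) = -12 + (6*T + 6*f²) = -12 + 6*T + 6*f²)
G + g(50, 54) = 284 + (-12 + 6*50 + 6*54²) = 284 + (-12 + 300 + 6*2916) = 284 + (-12 + 300 + 17496) = 284 + 17784 = 18068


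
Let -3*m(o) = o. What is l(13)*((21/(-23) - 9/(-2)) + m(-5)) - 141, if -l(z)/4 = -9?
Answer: 1107/23 ≈ 48.130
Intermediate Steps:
l(z) = 36 (l(z) = -4*(-9) = 36)
m(o) = -o/3
l(13)*((21/(-23) - 9/(-2)) + m(-5)) - 141 = 36*((21/(-23) - 9/(-2)) - 1/3*(-5)) - 141 = 36*((21*(-1/23) - 9*(-1/2)) + 5/3) - 141 = 36*((-21/23 + 9/2) + 5/3) - 141 = 36*(165/46 + 5/3) - 141 = 36*(725/138) - 141 = 4350/23 - 141 = 1107/23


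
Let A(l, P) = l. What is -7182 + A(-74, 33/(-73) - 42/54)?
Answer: -7256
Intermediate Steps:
-7182 + A(-74, 33/(-73) - 42/54) = -7182 - 74 = -7256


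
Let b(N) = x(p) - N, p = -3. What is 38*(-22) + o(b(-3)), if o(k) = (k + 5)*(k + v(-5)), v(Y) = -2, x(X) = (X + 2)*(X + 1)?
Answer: -806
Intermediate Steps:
x(X) = (1 + X)*(2 + X) (x(X) = (2 + X)*(1 + X) = (1 + X)*(2 + X))
b(N) = 2 - N (b(N) = (2 + (-3)² + 3*(-3)) - N = (2 + 9 - 9) - N = 2 - N)
o(k) = (-2 + k)*(5 + k) (o(k) = (k + 5)*(k - 2) = (5 + k)*(-2 + k) = (-2 + k)*(5 + k))
38*(-22) + o(b(-3)) = 38*(-22) + (-10 + (2 - 1*(-3))² + 3*(2 - 1*(-3))) = -836 + (-10 + (2 + 3)² + 3*(2 + 3)) = -836 + (-10 + 5² + 3*5) = -836 + (-10 + 25 + 15) = -836 + 30 = -806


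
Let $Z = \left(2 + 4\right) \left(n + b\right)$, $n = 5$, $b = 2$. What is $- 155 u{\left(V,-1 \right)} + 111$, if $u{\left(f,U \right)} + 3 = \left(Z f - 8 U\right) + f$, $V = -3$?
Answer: $19331$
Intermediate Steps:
$Z = 42$ ($Z = \left(2 + 4\right) \left(5 + 2\right) = 6 \cdot 7 = 42$)
$u{\left(f,U \right)} = -3 - 8 U + 43 f$ ($u{\left(f,U \right)} = -3 + \left(\left(42 f - 8 U\right) + f\right) = -3 + \left(\left(- 8 U + 42 f\right) + f\right) = -3 - \left(- 43 f + 8 U\right) = -3 - 8 U + 43 f$)
$- 155 u{\left(V,-1 \right)} + 111 = - 155 \left(-3 - -8 + 43 \left(-3\right)\right) + 111 = - 155 \left(-3 + 8 - 129\right) + 111 = \left(-155\right) \left(-124\right) + 111 = 19220 + 111 = 19331$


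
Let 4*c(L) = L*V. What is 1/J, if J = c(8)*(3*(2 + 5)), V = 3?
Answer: 1/126 ≈ 0.0079365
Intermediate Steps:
c(L) = 3*L/4 (c(L) = (L*3)/4 = (3*L)/4 = 3*L/4)
J = 126 (J = ((3/4)*8)*(3*(2 + 5)) = 6*(3*7) = 6*21 = 126)
1/J = 1/126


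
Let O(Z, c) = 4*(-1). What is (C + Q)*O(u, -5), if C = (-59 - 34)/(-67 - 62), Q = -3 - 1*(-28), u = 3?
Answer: -4424/43 ≈ -102.88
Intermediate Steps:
O(Z, c) = -4
Q = 25 (Q = -3 + 28 = 25)
C = 31/43 (C = -93/(-129) = -93*(-1/129) = 31/43 ≈ 0.72093)
(C + Q)*O(u, -5) = (31/43 + 25)*(-4) = (1106/43)*(-4) = -4424/43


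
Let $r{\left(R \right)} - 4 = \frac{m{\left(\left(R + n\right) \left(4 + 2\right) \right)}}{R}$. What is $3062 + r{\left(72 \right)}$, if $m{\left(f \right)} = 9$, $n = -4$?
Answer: $\frac{24529}{8} \approx 3066.1$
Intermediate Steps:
$r{\left(R \right)} = 4 + \frac{9}{R}$
$3062 + r{\left(72 \right)} = 3062 + \left(4 + \frac{9}{72}\right) = 3062 + \left(4 + 9 \cdot \frac{1}{72}\right) = 3062 + \left(4 + \frac{1}{8}\right) = 3062 + \frac{33}{8} = \frac{24529}{8}$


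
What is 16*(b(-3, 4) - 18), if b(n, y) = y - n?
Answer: -176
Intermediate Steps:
16*(b(-3, 4) - 18) = 16*((4 - 1*(-3)) - 18) = 16*((4 + 3) - 18) = 16*(7 - 18) = 16*(-11) = -176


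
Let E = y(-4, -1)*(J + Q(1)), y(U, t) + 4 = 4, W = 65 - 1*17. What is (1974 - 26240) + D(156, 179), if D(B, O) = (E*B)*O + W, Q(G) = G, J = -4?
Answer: -24218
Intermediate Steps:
W = 48 (W = 65 - 17 = 48)
y(U, t) = 0 (y(U, t) = -4 + 4 = 0)
E = 0 (E = 0*(-4 + 1) = 0*(-3) = 0)
D(B, O) = 48 (D(B, O) = (0*B)*O + 48 = 0*O + 48 = 0 + 48 = 48)
(1974 - 26240) + D(156, 179) = (1974 - 26240) + 48 = -24266 + 48 = -24218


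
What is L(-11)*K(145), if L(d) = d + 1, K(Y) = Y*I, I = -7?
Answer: 10150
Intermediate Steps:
K(Y) = -7*Y (K(Y) = Y*(-7) = -7*Y)
L(d) = 1 + d
L(-11)*K(145) = (1 - 11)*(-7*145) = -10*(-1015) = 10150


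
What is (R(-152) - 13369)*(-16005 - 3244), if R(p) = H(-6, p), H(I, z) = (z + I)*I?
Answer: 239091829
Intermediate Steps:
H(I, z) = I*(I + z) (H(I, z) = (I + z)*I = I*(I + z))
R(p) = 36 - 6*p (R(p) = -6*(-6 + p) = 36 - 6*p)
(R(-152) - 13369)*(-16005 - 3244) = ((36 - 6*(-152)) - 13369)*(-16005 - 3244) = ((36 + 912) - 13369)*(-19249) = (948 - 13369)*(-19249) = -12421*(-19249) = 239091829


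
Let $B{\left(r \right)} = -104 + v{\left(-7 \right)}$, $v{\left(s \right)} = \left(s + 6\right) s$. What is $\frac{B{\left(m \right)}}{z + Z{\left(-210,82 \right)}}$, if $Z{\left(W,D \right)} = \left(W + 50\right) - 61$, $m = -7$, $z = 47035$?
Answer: $- \frac{97}{46814} \approx -0.002072$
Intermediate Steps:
$v{\left(s \right)} = s \left(6 + s\right)$ ($v{\left(s \right)} = \left(6 + s\right) s = s \left(6 + s\right)$)
$B{\left(r \right)} = -97$ ($B{\left(r \right)} = -104 - 7 \left(6 - 7\right) = -104 - -7 = -104 + 7 = -97$)
$Z{\left(W,D \right)} = -11 + W$ ($Z{\left(W,D \right)} = \left(50 + W\right) - 61 = -11 + W$)
$\frac{B{\left(m \right)}}{z + Z{\left(-210,82 \right)}} = - \frac{97}{47035 - 221} = - \frac{97}{46814}$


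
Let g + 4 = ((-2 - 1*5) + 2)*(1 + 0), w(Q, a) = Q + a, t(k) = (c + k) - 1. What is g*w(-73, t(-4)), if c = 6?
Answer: 648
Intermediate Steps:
t(k) = 5 + k (t(k) = (6 + k) - 1 = 5 + k)
g = -9 (g = -4 + ((-2 - 1*5) + 2)*(1 + 0) = -4 + ((-2 - 5) + 2)*1 = -4 + (-7 + 2)*1 = -4 - 5*1 = -4 - 5 = -9)
g*w(-73, t(-4)) = -9*(-73 + (5 - 4)) = -9*(-73 + 1) = -9*(-72) = 648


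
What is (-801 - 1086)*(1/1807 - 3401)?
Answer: 11596758522/1807 ≈ 6.4177e+6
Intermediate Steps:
(-801 - 1086)*(1/1807 - 3401) = -1887*(1/1807 - 3401) = -1887*(-6145606/1807) = 11596758522/1807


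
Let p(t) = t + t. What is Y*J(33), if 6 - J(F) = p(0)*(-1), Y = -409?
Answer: -2454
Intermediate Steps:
p(t) = 2*t
J(F) = 6 (J(F) = 6 - 2*0*(-1) = 6 - 0*(-1) = 6 - 1*0 = 6 + 0 = 6)
Y*J(33) = -409*6 = -2454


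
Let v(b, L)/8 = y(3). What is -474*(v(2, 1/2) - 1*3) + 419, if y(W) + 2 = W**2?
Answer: -24703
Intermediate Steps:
y(W) = -2 + W**2
v(b, L) = 56 (v(b, L) = 8*(-2 + 3**2) = 8*(-2 + 9) = 8*7 = 56)
-474*(v(2, 1/2) - 1*3) + 419 = -474*(56 - 1*3) + 419 = -474*(56 - 3) + 419 = -474*53 + 419 = -25122 + 419 = -24703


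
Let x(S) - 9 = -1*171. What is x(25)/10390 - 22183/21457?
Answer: -116978702/111469115 ≈ -1.0494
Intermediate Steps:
x(S) = -162 (x(S) = 9 - 1*171 = 9 - 171 = -162)
x(25)/10390 - 22183/21457 = -162/10390 - 22183/21457 = -162*1/10390 - 22183*1/21457 = -81/5195 - 22183/21457 = -116978702/111469115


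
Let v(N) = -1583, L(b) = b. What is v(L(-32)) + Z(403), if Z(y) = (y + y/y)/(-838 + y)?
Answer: -689009/435 ≈ -1583.9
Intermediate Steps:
Z(y) = (1 + y)/(-838 + y) (Z(y) = (y + 1)/(-838 + y) = (1 + y)/(-838 + y))
v(L(-32)) + Z(403) = -1583 + (1 + 403)/(-838 + 403) = -1583 + 404/(-435) = -1583 - 1/435*404 = -1583 - 404/435 = -689009/435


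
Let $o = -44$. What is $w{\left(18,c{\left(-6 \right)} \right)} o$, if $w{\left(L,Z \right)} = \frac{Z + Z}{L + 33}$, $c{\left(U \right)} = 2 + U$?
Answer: $\frac{352}{51} \approx 6.902$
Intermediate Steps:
$w{\left(L,Z \right)} = \frac{2 Z}{33 + L}$
$w{\left(18,c{\left(-6 \right)} \right)} o = \frac{2 \left(2 - 6\right)}{33 + 18} \left(-44\right) = 2 \left(-4\right) \frac{1}{51} \left(-44\right) = \left(- \frac{8}{51}\right) \left(-44\right) = \frac{352}{51}$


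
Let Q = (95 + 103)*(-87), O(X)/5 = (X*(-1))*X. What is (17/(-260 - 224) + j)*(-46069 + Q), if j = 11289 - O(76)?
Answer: -1230567401805/484 ≈ -2.5425e+9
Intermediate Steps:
O(X) = -5*X**2 (O(X) = 5*((X*(-1))*X) = 5*((-X)*X) = 5*(-X**2) = -5*X**2)
Q = -17226 (Q = 198*(-87) = -17226)
j = 40169 (j = 11289 - (-5)*76**2 = 11289 - (-5)*5776 = 11289 - 1*(-28880) = 11289 + 28880 = 40169)
(17/(-260 - 224) + j)*(-46069 + Q) = (17/(-260 - 224) + 40169)*(-46069 - 17226) = (17/(-484) + 40169)*(-63295) = (17*(-1/484) + 40169)*(-63295) = (-17/484 + 40169)*(-63295) = (19441779/484)*(-63295) = -1230567401805/484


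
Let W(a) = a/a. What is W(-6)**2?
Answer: 1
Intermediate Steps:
W(a) = 1
W(-6)**2 = 1**2 = 1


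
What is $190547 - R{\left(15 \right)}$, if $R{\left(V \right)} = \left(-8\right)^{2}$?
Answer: $190483$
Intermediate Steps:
$R{\left(V \right)} = 64$
$190547 - R{\left(15 \right)} = 190547 - 64 = 190483$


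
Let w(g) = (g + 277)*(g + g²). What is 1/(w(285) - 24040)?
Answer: 1/45784580 ≈ 2.1841e-8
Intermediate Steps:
w(g) = (277 + g)*(g + g²)
1/(w(285) - 24040) = 1/(285*(277 + 285² + 278*285) - 24040) = 1/(285*(277 + 81225 + 79230) - 24040) = 1/(285*160732 - 24040) = 1/(45808620 - 24040) = 1/45784580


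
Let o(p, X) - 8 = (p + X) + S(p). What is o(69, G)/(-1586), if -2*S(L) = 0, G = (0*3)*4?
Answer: -77/1586 ≈ -0.048550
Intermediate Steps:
G = 0 (G = 0*4 = 0)
S(L) = 0 (S(L) = -½*0 = 0)
o(p, X) = 8 + X + p (o(p, X) = 8 + ((p + X) + 0) = 8 + ((X + p) + 0) = 8 + (X + p) = 8 + X + p)
o(69, G)/(-1586) = (8 + 0 + 69)/(-1586) = 77*(-1/1586) = -77/1586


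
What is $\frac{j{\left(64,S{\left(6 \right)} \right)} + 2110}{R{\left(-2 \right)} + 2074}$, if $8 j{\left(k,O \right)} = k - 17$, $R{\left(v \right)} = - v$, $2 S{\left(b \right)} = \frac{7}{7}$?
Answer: $\frac{16927}{16608} \approx 1.0192$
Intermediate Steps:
$S{\left(b \right)} = \frac{1}{2}$ ($S{\left(b \right)} = \frac{7 \cdot \frac{1}{7}}{2} = \frac{1}{2} \cdot 1 = \frac{1}{2}$)
$j{\left(k,O \right)} = - \frac{17}{8} + \frac{k}{8}$ ($j{\left(k,O \right)} = \frac{k - 17}{8} = \frac{-17 + k}{8} = - \frac{17}{8} + \frac{k}{8}$)
$\frac{j{\left(64,S{\left(6 \right)} \right)} + 2110}{R{\left(-2 \right)} + 2074} = \frac{\left(- \frac{17}{8} + \frac{1}{8} \cdot 64\right) + 2110}{\left(-1\right) \left(-2\right) + 2074} = \frac{\left(- \frac{17}{8} + 8\right) + 2110}{2 + 2074} = \frac{\frac{47}{8} + 2110}{2076} = \frac{16927}{8} \cdot \frac{1}{2076} = \frac{16927}{16608}$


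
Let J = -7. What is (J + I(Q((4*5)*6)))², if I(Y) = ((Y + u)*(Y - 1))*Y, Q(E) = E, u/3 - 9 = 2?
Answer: 4773495237889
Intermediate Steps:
u = 33 (u = 27 + 3*2 = 27 + 6 = 33)
I(Y) = Y*(-1 + Y)*(33 + Y) (I(Y) = ((Y + 33)*(Y - 1))*Y = ((33 + Y)*(-1 + Y))*Y = ((-1 + Y)*(33 + Y))*Y = Y*(-1 + Y)*(33 + Y))
(J + I(Q((4*5)*6)))² = (-7 + ((4*5)*6)*(-33 + ((4*5)*6)² + 32*((4*5)*6)))² = (-7 + (20*6)*(-33 + (20*6)² + 32*(20*6)))² = (-7 + 120*(-33 + 120² + 32*120))² = (-7 + 120*(-33 + 14400 + 3840))² = (-7 + 120*18207)² = (-7 + 2184840)² = 2184833² = 4773495237889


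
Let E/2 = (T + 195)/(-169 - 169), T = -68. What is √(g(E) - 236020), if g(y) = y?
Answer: I*√39887507/13 ≈ 485.82*I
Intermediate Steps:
E = -127/169 (E = 2*((-68 + 195)/(-169 - 169)) = 2*(127/(-338)) = 2*(127*(-1/338)) = 2*(-127/338) = -127/169 ≈ -0.75148)
√(g(E) - 236020) = √(-127/169 - 236020) = √(-39887507/169) = I*√39887507/13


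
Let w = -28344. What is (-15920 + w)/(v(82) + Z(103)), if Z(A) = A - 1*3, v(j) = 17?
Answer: -44264/117 ≈ -378.32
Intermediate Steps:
Z(A) = -3 + A (Z(A) = A - 3 = -3 + A)
(-15920 + w)/(v(82) + Z(103)) = (-15920 - 28344)/(17 + (-3 + 103)) = -44264/(17 + 100) = -44264/117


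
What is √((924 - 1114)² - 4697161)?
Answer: I*√4661061 ≈ 2158.9*I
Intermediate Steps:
√((924 - 1114)² - 4697161) = √((-190)² - 4697161) = √(36100 - 4697161) = √(-4661061) = I*√4661061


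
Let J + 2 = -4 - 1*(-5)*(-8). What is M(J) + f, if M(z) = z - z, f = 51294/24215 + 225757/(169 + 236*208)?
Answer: 7993294313/1192758255 ≈ 6.7015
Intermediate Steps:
J = -46 (J = -2 + (-4 - 1*(-5)*(-8)) = -2 + (-4 + 5*(-8)) = -2 + (-4 - 40) = -2 - 44 = -46)
f = 7993294313/1192758255 (f = 51294*(1/24215) + 225757/(169 + 49088) = 51294/24215 + 225757/49257 = 7993294313/1192758255 ≈ 6.7015)
M(z) = 0
M(J) + f = 0 + 7993294313/1192758255 = 7993294313/1192758255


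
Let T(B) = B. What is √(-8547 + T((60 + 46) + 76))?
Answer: I*√8365 ≈ 91.46*I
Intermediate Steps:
√(-8547 + T((60 + 46) + 76)) = √(-8547 + ((60 + 46) + 76)) = √(-8547 + (106 + 76)) = √(-8547 + 182) = √(-8365) = I*√8365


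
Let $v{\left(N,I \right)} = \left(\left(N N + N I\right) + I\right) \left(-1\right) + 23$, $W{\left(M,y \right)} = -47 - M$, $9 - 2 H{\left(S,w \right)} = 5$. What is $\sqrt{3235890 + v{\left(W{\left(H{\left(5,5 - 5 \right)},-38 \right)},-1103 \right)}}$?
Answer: $2 \sqrt{795142} \approx 1783.4$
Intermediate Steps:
$H{\left(S,w \right)} = 2$ ($H{\left(S,w \right)} = \frac{9}{2} - \frac{5}{2} = 2$)
$v{\left(N,I \right)} = 23 - I - N^{2} - I N$ ($v{\left(N,I \right)} = \left(\left(N^{2} + I N\right) + I\right) \left(-1\right) + 23 = \left(I + N^{2} + I N\right) \left(-1\right) + 23 = \left(- I - N^{2} - I N\right) + 23 = 23 - I - N^{2} - I N$)
$\sqrt{3235890 + v{\left(W{\left(H{\left(5,5 - 5 \right)},-38 \right)},-1103 \right)}} = \sqrt{3235890 - \left(-1126 + \left(-47 - 2\right)^{2} - 1103 \left(-47 - 2\right)\right)} = \sqrt{3235890 + \left(23 + 1103 - \left(-47 - 2\right)^{2} - - 1103 \left(-47 - 2\right)\right)} = \sqrt{3235890 + \left(23 + 1103 - \left(-49\right)^{2} - \left(-1103\right) \left(-49\right)\right)} = \sqrt{3235890 + \left(23 + 1103 - 2401 - 54047\right)} = \sqrt{3235890 - 55322} = \sqrt{3180568} = 2 \sqrt{795142}$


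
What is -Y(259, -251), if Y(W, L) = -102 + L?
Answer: 353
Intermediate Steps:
-Y(259, -251) = -(-102 - 251) = -1*(-353) = 353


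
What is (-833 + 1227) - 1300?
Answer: -906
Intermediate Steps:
(-833 + 1227) - 1300 = 394 - 1300 = -906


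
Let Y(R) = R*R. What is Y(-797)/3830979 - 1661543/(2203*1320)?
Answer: -502019330773/1237814854760 ≈ -0.40557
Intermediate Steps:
Y(R) = R**2
Y(-797)/3830979 - 1661543/(2203*1320) = (-797)**2/3830979 - 1661543/(2203*1320) = 635209*(1/3830979) - 1661543/2907960 = 635209/3830979 - 1661543*1/2907960 = 635209/3830979 - 1661543/2907960 = -502019330773/1237814854760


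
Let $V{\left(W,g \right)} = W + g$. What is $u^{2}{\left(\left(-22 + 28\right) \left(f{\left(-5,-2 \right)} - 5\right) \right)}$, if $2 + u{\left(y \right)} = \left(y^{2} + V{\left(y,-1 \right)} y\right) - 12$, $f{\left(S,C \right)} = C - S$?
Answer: $81796$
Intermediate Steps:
$u{\left(y \right)} = -14 + y^{2} + y \left(-1 + y\right)$ ($u{\left(y \right)} = -2 - \left(12 - y^{2} - \left(y - 1\right) y\right) = -2 - \left(12 - y^{2} - \left(-1 + y\right) y\right) = -2 - \left(12 - y^{2} - y \left(-1 + y\right)\right) = -2 + \left(-12 + y^{2} + y \left(-1 + y\right)\right) = -14 + y^{2} + y \left(-1 + y\right)$)
$u^{2}{\left(\left(-22 + 28\right) \left(f{\left(-5,-2 \right)} - 5\right) \right)} = \left(-14 - \left(-22 + 28\right) \left(\left(-2 - -5\right) - 5\right) + 2 \left(\left(-22 + 28\right) \left(\left(-2 - -5\right) - 5\right)\right)^{2}\right)^{2} = \left(-14 - 6 \left(\left(-2 + 5\right) - 5\right) + 2 \left(6 \left(\left(-2 + 5\right) - 5\right)\right)^{2}\right)^{2} = \left(-14 - 6 \left(3 - 5\right) + 2 \left(6 \left(3 - 5\right)\right)^{2}\right)^{2} = \left(-14 - 6 \left(-2\right) + 2 \left(6 \left(-2\right)\right)^{2}\right)^{2} = \left(-14 - -12 + 2 \left(-12\right)^{2}\right)^{2} = \left(-14 + 12 + 2 \cdot 144\right)^{2} = \left(-14 + 12 + 288\right)^{2} = 286^{2} = 81796$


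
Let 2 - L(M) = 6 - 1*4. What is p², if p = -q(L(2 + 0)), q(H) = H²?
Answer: 0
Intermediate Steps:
L(M) = 0 (L(M) = 2 - (6 - 1*4) = 2 - (6 - 4) = 2 - 1*2 = 2 - 2 = 0)
p = 0 (p = -1*0² = -1*0 = 0)
p² = 0² = 0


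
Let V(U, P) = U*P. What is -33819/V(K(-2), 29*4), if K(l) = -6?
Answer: 11273/232 ≈ 48.591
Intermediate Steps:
V(U, P) = P*U
-33819/V(K(-2), 29*4) = -33819/((29*4)*(-6)) = -33819/(116*(-6)) = -33819/(-696) = -33819*(-1/696) = 11273/232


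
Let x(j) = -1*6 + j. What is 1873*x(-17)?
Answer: -43079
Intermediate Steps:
x(j) = -6 + j
1873*x(-17) = 1873*(-6 - 17) = 1873*(-23) = -43079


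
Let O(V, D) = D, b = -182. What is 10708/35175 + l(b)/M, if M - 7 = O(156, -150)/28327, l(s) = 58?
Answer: 59913001462/6969539325 ≈ 8.5964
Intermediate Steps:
M = 198139/28327 (M = 7 - 150/28327 = 198139/28327 ≈ 6.9947)
10708/35175 + l(b)/M = 10708/35175 + 58/(198139/28327) = 10708*(1/35175) + 58*(28327/198139) = 10708/35175 + 1642966/198139 = 59913001462/6969539325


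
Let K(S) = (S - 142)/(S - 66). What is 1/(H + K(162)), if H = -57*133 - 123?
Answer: -24/184891 ≈ -0.00012981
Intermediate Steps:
H = -7704 (H = -7581 - 123 = -7704)
K(S) = (-142 + S)/(-66 + S)
1/(H + K(162)) = 1/(-7704 + (-142 + 162)/(-66 + 162)) = 1/(-7704 + 20/96) = 1/(-7704 + (1/96)*20) = 1/(-7704 + 5/24) = 1/(-184891/24) = -24/184891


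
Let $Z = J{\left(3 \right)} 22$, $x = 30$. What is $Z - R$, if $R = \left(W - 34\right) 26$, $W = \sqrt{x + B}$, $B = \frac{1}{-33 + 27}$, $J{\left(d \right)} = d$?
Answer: $950 - \frac{13 \sqrt{1074}}{3} \approx 807.99$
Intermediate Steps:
$B = - \frac{1}{6}$ ($B = \frac{1}{-6} = - \frac{1}{6} \approx -0.16667$)
$W = \frac{\sqrt{1074}}{6}$ ($W = \sqrt{30 - \frac{1}{6}} = \sqrt{\frac{179}{6}} = \frac{\sqrt{1074}}{6} \approx 5.462$)
$R = -884 + \frac{13 \sqrt{1074}}{3}$ ($R = \left(\frac{\sqrt{1074}}{6} - 34\right) 26 = \left(-34 + \frac{\sqrt{1074}}{6}\right) 26 = -884 + \frac{13 \sqrt{1074}}{3} \approx -741.99$)
$Z = 66$ ($Z = 3 \cdot 22 = 66$)
$Z - R = 66 - \left(-884 + \frac{13 \sqrt{1074}}{3}\right) = 66 + \left(884 - \frac{13 \sqrt{1074}}{3}\right) = 950 - \frac{13 \sqrt{1074}}{3}$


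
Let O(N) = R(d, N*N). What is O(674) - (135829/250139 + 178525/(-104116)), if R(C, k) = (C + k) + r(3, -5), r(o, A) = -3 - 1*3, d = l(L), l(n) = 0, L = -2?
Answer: 11830798595862291/26043472124 ≈ 4.5427e+5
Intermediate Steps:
d = 0
r(o, A) = -6 (r(o, A) = -3 - 3 = -6)
R(C, k) = -6 + C + k (R(C, k) = (C + k) - 6 = -6 + C + k)
O(N) = -6 + N² (O(N) = -6 + 0 + N*N = -6 + 0 + N² = -6 + N²)
O(674) - (135829/250139 + 178525/(-104116)) = (-6 + 674²) - (135829/250139 + 178525/(-104116)) = (-6 + 454276) - (135829*(1/250139) + 178525*(-1/104116)) = 454270 - (135829/250139 - 178525/104116) = 454270 - 1*(-30514092811/26043472124) = 454270 + 30514092811/26043472124 = 11830798595862291/26043472124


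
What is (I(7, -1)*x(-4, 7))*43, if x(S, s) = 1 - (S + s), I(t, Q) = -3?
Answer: 258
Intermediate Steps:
x(S, s) = 1 - S - s (x(S, s) = 1 + (-S - s) = 1 - S - s)
(I(7, -1)*x(-4, 7))*43 = -3*(1 - 1*(-4) - 1*7)*43 = -3*(1 + 4 - 7)*43 = -3*(-2)*43 = 6*43 = 258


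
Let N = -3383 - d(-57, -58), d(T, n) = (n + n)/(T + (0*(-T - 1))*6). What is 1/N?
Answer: -57/192947 ≈ -0.00029542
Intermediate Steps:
d(T, n) = 2*n/T (d(T, n) = (2*n)/(T + (0*(-1 - T))*6) = (2*n)/(T + 0*6) = (2*n)/(T + 0) = (2*n)/T = 2*n/T)
N = -192947/57 (N = -3383 - 2*(-58)/(-57) = -3383 - 2*(-58)*(-1)/57 = -3383 - 1*116/57 = -3383 - 116/57 = -192947/57 ≈ -3385.0)
1/N = 1/(-192947/57) = -57/192947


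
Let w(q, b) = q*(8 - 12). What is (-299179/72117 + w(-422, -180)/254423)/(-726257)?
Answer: 75996285221/13325525747903187 ≈ 5.7031e-6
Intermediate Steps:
w(q, b) = -4*q (w(q, b) = q*(-4) = -4*q)
(-299179/72117 + w(-422, -180)/254423)/(-726257) = (-299179/72117 - 4*(-422)/254423)/(-726257) = (-299179*1/72117 + 1688*(1/254423))*(-1/726257) = (-299179/72117 + 1688/254423)*(-1/726257) = -75996285221/18348223491*(-1/726257) = 75996285221/13325525747903187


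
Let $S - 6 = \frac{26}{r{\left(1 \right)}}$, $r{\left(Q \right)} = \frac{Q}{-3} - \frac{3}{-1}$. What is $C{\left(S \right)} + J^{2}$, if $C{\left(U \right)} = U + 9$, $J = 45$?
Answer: $\frac{8199}{4} \approx 2049.8$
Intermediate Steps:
$r{\left(Q \right)} = 3 - \frac{Q}{3}$ ($r{\left(Q \right)} = Q \left(- \frac{1}{3}\right) - -3 = - \frac{Q}{3} + 3 = 3 - \frac{Q}{3}$)
$S = \frac{63}{4}$ ($S = 6 + \frac{26}{3 - \frac{1}{3}} = 6 + \frac{26}{\frac{8}{3}} = 6 + 26 \cdot \frac{3}{8} = 6 + \frac{39}{4} = \frac{63}{4} \approx 15.75$)
$C{\left(U \right)} = 9 + U$
$C{\left(S \right)} + J^{2} = \left(9 + \frac{63}{4}\right) + 45^{2} = \frac{99}{4} + 2025 = \frac{8199}{4}$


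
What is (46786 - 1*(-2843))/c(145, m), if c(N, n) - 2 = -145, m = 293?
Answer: -49629/143 ≈ -347.06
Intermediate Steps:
c(N, n) = -143 (c(N, n) = 2 - 145 = -143)
(46786 - 1*(-2843))/c(145, m) = (46786 - 1*(-2843))/(-143) = (46786 + 2843)*(-1/143) = 49629*(-1/143) = -49629/143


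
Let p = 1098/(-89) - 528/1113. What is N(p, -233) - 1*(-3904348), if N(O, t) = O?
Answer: 128917243590/33019 ≈ 3.9043e+6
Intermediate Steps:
p = -423022/33019 (p = 1098*(-1/89) - 528*1/1113 = -1098/89 - 176/371 = -423022/33019 ≈ -12.811)
N(p, -233) - 1*(-3904348) = -423022/33019 - 1*(-3904348) = -423022/33019 + 3904348 = 128917243590/33019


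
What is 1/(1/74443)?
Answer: 74443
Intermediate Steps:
1/(1/74443) = 74443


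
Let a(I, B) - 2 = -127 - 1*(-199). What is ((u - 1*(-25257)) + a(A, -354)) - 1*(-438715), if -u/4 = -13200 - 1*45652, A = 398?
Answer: 699454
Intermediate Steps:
a(I, B) = 74 (a(I, B) = 2 + (-127 - 1*(-199)) = 2 + (-127 + 199) = 2 + 72 = 74)
u = 235408 (u = -4*(-13200 - 1*45652) = -4*(-13200 - 45652) = -4*(-58852) = 235408)
((u - 1*(-25257)) + a(A, -354)) - 1*(-438715) = ((235408 - 1*(-25257)) + 74) - 1*(-438715) = ((235408 + 25257) + 74) + 438715 = (260665 + 74) + 438715 = 260739 + 438715 = 699454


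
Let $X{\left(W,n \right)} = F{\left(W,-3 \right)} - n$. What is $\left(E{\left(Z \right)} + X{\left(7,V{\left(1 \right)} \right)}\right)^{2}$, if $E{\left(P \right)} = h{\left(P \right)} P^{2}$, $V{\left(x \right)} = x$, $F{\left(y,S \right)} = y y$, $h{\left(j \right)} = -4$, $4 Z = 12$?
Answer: $144$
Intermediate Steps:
$Z = 3$ ($Z = \frac{1}{4} \cdot 12 = 3$)
$F{\left(y,S \right)} = y^{2}$
$X{\left(W,n \right)} = W^{2} - n$
$E{\left(P \right)} = - 4 P^{2}$
$\left(E{\left(Z \right)} + X{\left(7,V{\left(1 \right)} \right)}\right)^{2} = \left(- 4 \cdot 3^{2} + \left(7^{2} - 1\right)\right)^{2} = \left(\left(-4\right) 9 + \left(49 - 1\right)\right)^{2} = \left(-36 + 48\right)^{2} = 12^{2} = 144$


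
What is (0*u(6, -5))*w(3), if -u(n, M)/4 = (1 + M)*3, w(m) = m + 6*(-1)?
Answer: 0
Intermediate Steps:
w(m) = -6 + m (w(m) = m - 6 = -6 + m)
u(n, M) = -12 - 12*M (u(n, M) = -4*(1 + M)*3 = -4*(3 + 3*M) = -12 - 12*M)
(0*u(6, -5))*w(3) = (0*(-12 - 12*(-5)))*(-6 + 3) = (0*(-12 + 60))*(-3) = (0*48)*(-3) = 0*(-3) = 0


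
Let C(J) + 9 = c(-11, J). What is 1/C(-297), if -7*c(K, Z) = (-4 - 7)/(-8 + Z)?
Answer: -2135/19226 ≈ -0.11105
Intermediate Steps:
c(K, Z) = 11/(7*(-8 + Z)) (c(K, Z) = -(-4 - 7)/(7*(-8 + Z)) = -(-11)/(7*(-8 + Z)) = 11/(7*(-8 + Z)))
C(J) = -9 + 11/(7*(-8 + J))
1/C(-297) = 1/((515 - 63*(-297))/(7*(-8 - 297))) = 1/((⅐)*(515 + 18711)/(-305)) = 1/((⅐)*(-1/305)*19226) = 1/(-19226/2135) = -2135/19226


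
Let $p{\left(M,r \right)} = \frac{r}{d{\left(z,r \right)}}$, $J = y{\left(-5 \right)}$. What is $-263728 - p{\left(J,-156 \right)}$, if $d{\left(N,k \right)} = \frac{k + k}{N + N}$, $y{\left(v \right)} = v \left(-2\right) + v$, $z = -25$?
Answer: $-263703$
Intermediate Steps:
$y{\left(v \right)} = - v$ ($y{\left(v \right)} = - 2 v + v = - v$)
$d{\left(N,k \right)} = \frac{k}{N}$ ($d{\left(N,k \right)} = \frac{2 k}{2 N} = 2 k \frac{1}{2 N} = \frac{k}{N}$)
$J = 5$ ($J = \left(-1\right) \left(-5\right) = 5$)
$p{\left(M,r \right)} = -25$ ($p{\left(M,r \right)} = \frac{r}{r \frac{1}{-25}} = \frac{r}{r \left(- \frac{1}{25}\right)} = \frac{r}{\left(- \frac{1}{25}\right) r} = r \left(- \frac{25}{r}\right) = -25$)
$-263728 - p{\left(J,-156 \right)} = -263728 - -25 = -263728 + 25 = -263703$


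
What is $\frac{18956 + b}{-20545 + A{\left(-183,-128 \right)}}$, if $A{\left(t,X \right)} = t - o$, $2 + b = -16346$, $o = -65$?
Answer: $- \frac{2608}{20663} \approx -0.12622$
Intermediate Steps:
$b = -16348$ ($b = -2 - 16346 = -16348$)
$A{\left(t,X \right)} = 65 + t$ ($A{\left(t,X \right)} = t - -65 = t + 65 = 65 + t$)
$\frac{18956 + b}{-20545 + A{\left(-183,-128 \right)}} = \frac{18956 - 16348}{-20545 + \left(65 - 183\right)} = \frac{2608}{-20545 - 118} = \frac{2608}{-20663} = 2608 \left(- \frac{1}{20663}\right) = - \frac{2608}{20663}$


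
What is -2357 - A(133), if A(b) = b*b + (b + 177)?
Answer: -20356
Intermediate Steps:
A(b) = 177 + b + b² (A(b) = b² + (177 + b) = 177 + b + b²)
-2357 - A(133) = -2357 - (177 + 133 + 133²) = -2357 - (177 + 133 + 17689) = -2357 - 1*17999 = -2357 - 17999 = -20356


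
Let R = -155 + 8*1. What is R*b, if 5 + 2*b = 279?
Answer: -20139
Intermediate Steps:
b = 137 (b = -5/2 + (½)*279 = -5/2 + 279/2 = 137)
R = -147 (R = -155 + 8 = -147)
R*b = -147*137 = -20139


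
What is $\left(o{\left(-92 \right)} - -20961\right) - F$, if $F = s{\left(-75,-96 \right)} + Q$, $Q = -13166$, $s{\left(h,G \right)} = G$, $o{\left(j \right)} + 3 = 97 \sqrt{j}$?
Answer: $34220 + 194 i \sqrt{23} \approx 34220.0 + 930.39 i$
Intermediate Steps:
$o{\left(j \right)} = -3 + 97 \sqrt{j}$
$F = -13262$ ($F = -96 - 13166 = -13262$)
$\left(o{\left(-92 \right)} - -20961\right) - F = \left(\left(-3 + 97 \sqrt{-92}\right) - -20961\right) - -13262 = \left(\left(-3 + 97 \cdot 2 i \sqrt{23}\right) + 20961\right) + 13262 = \left(\left(-3 + 194 i \sqrt{23}\right) + 20961\right) + 13262 = \left(20958 + 194 i \sqrt{23}\right) + 13262 = 34220 + 194 i \sqrt{23}$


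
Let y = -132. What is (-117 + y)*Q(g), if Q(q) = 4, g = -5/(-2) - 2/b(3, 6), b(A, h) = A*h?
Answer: -996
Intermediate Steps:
g = 43/18 (g = -5/(-2) - 2/(3*6) = -5*(-½) - 2/18 = 5/2 - 2*1/18 = 5/2 - ⅑ = 43/18 ≈ 2.3889)
(-117 + y)*Q(g) = (-117 - 132)*4 = -249*4 = -996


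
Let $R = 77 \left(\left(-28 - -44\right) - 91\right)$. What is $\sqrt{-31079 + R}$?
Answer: $i \sqrt{36854} \approx 191.97 i$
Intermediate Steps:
$R = -5775$ ($R = 77 \left(\left(-28 + 44\right) - 91\right) = 77 \left(16 - 91\right) = 77 \left(-75\right) = -5775$)
$\sqrt{-31079 + R} = \sqrt{-31079 - 5775} = \sqrt{-36854} = i \sqrt{36854}$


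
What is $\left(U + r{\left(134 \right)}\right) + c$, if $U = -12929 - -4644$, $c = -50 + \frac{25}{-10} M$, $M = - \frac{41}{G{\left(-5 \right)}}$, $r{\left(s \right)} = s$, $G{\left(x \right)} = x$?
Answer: $- \frac{16443}{2} \approx -8221.5$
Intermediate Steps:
$M = \frac{41}{5}$ ($M = - \frac{41}{-5} = \left(-41\right) \left(- \frac{1}{5}\right) = \frac{41}{5} \approx 8.2$)
$c = - \frac{141}{2}$ ($c = -50 + \frac{25}{-10} \cdot \frac{41}{5} = -50 + 25 \left(- \frac{1}{10}\right) \frac{41}{5} = -50 - \frac{41}{2} = - \frac{141}{2} \approx -70.5$)
$U = -8285$ ($U = -12929 + 4644 = -8285$)
$\left(U + r{\left(134 \right)}\right) + c = \left(-8285 + 134\right) - \frac{141}{2} = -8151 - \frac{141}{2} = - \frac{16443}{2}$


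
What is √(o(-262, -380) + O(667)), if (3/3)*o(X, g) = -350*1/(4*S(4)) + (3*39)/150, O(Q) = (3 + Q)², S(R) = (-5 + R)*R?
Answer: 9*√2216902/20 ≈ 670.02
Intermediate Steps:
S(R) = R*(-5 + R)
o(X, g) = 4531/200 (o(X, g) = -350*1/(16*(-5 + 4)) + (3*39)/150 = -350/(4*(4*(-1))) + 117*(1/150) = -350/(4*(-4)) + 39/50 = -350/(-16) + 39/50 = -350*(-1/16) + 39/50 = 175/8 + 39/50 = 4531/200)
√(o(-262, -380) + O(667)) = √(4531/200 + (3 + 667)²) = √(4531/200 + 670²) = √(4531/200 + 448900) = √(89784531/200) = 9*√2216902/20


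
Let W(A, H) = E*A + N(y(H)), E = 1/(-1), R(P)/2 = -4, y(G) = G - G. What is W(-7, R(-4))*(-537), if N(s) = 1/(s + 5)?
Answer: -19332/5 ≈ -3866.4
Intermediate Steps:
y(G) = 0
R(P) = -8 (R(P) = 2*(-4) = -8)
N(s) = 1/(5 + s)
E = -1 (E = 1*(-1) = -1)
W(A, H) = ⅕ - A (W(A, H) = -A + 1/(5 + 0) = -A + 1/5 = -A + ⅕ = ⅕ - A)
W(-7, R(-4))*(-537) = (⅕ - 1*(-7))*(-537) = (⅕ + 7)*(-537) = (36/5)*(-537) = -19332/5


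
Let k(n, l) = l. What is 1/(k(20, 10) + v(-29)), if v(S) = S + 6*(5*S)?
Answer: -1/889 ≈ -0.0011249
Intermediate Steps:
v(S) = 31*S (v(S) = S + 30*S = 31*S)
1/(k(20, 10) + v(-29)) = 1/(10 + 31*(-29)) = 1/(10 - 899) = 1/(-889) = -1/889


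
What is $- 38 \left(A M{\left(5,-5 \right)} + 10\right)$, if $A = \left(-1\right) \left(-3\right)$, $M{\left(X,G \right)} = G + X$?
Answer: $-380$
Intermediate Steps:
$A = 3$
$- 38 \left(A M{\left(5,-5 \right)} + 10\right) = - 38 \left(3 \left(-5 + 5\right) + 10\right) = - 38 \left(3 \cdot 0 + 10\right) = - 38 \left(0 + 10\right) = \left(-38\right) 10 = -380$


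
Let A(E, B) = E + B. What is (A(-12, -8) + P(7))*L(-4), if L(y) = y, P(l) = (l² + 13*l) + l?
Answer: -508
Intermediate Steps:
A(E, B) = B + E
P(l) = l² + 14*l
(A(-12, -8) + P(7))*L(-4) = ((-8 - 12) + 7*(14 + 7))*(-4) = (-20 + 7*21)*(-4) = (-20 + 147)*(-4) = 127*(-4) = -508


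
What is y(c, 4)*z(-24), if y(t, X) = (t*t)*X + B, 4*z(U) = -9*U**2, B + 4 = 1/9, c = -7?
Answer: -248976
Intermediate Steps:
B = -35/9 (B = -4 + 1/9 = -35/9 ≈ -3.8889)
z(U) = -9*U**2/4 (z(U) = (-9*U**2)/4 = -9*U**2/4)
y(t, X) = -35/9 + X*t**2 (y(t, X) = (t*t)*X - 35/9 = t**2*X - 35/9 = X*t**2 - 35/9 = -35/9 + X*t**2)
y(c, 4)*z(-24) = (-35/9 + 4*(-7)**2)*(-9/4*(-24)**2) = (-35/9 + 4*49)*(-9/4*576) = (-35/9 + 196)*(-1296) = (1729/9)*(-1296) = -248976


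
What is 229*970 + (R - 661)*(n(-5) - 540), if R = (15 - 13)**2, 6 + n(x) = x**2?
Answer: 564427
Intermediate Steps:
n(x) = -6 + x**2
R = 4 (R = 2**2 = 4)
229*970 + (R - 661)*(n(-5) - 540) = 229*970 + (4 - 661)*((-6 + (-5)**2) - 540) = 222130 - 657*((-6 + 25) - 540) = 222130 - 657*(19 - 540) = 222130 - 657*(-521) = 222130 + 342297 = 564427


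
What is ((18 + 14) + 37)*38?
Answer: 2622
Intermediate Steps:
((18 + 14) + 37)*38 = (32 + 37)*38 = 69*38 = 2622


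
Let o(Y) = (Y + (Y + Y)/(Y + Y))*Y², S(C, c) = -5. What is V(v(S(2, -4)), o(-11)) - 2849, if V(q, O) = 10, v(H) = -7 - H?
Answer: -2839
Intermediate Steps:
o(Y) = Y²*(1 + Y) (o(Y) = (Y + (2*Y)/((2*Y)))*Y² = (Y + (2*Y)*(1/(2*Y)))*Y² = (Y + 1)*Y² = (1 + Y)*Y² = Y²*(1 + Y))
V(v(S(2, -4)), o(-11)) - 2849 = 10 - 2849 = -2839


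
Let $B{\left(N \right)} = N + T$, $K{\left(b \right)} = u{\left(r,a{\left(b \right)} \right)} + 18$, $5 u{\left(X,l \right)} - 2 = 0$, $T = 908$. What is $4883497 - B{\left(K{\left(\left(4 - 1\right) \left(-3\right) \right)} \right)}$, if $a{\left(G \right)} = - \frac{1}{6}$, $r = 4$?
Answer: $\frac{24412853}{5} \approx 4.8826 \cdot 10^{6}$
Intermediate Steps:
$a{\left(G \right)} = - \frac{1}{6}$ ($a{\left(G \right)} = \left(-1\right) \frac{1}{6} = - \frac{1}{6}$)
$u{\left(X,l \right)} = \frac{2}{5}$ ($u{\left(X,l \right)} = \frac{2}{5} + \frac{1}{5} \cdot 0 = \frac{2}{5} + 0 = \frac{2}{5}$)
$K{\left(b \right)} = \frac{92}{5}$ ($K{\left(b \right)} = \frac{2}{5} + 18 = \frac{92}{5}$)
$B{\left(N \right)} = 908 + N$ ($B{\left(N \right)} = N + 908 = 908 + N$)
$4883497 - B{\left(K{\left(\left(4 - 1\right) \left(-3\right) \right)} \right)} = 4883497 - \left(908 + \frac{92}{5}\right) = 4883497 - \frac{4632}{5} = \frac{24412853}{5}$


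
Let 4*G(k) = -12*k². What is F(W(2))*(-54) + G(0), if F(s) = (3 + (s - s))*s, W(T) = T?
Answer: -324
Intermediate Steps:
F(s) = 3*s (F(s) = (3 + 0)*s = 3*s)
G(k) = -3*k² (G(k) = (-12*k²)/4 = -3*k²)
F(W(2))*(-54) + G(0) = (3*2)*(-54) - 3*0² = 6*(-54) - 3*0 = -324 + 0 = -324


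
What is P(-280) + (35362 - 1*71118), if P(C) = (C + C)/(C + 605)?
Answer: -2324252/65 ≈ -35758.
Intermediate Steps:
P(C) = 2*C/(605 + C) (P(C) = (2*C)/(605 + C) = 2*C/(605 + C))
P(-280) + (35362 - 1*71118) = 2*(-280)/(605 - 280) + (35362 - 1*71118) = 2*(-280)/325 + (35362 - 71118) = 2*(-280)*(1/325) - 35756 = -112/65 - 35756 = -2324252/65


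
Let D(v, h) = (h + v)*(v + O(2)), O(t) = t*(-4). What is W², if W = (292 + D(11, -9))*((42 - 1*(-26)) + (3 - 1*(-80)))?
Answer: 2024820004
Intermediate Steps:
O(t) = -4*t
D(v, h) = (-8 + v)*(h + v) (D(v, h) = (h + v)*(v - 4*2) = (h + v)*(v - 8) = (h + v)*(-8 + v) = (-8 + v)*(h + v))
W = 44998 (W = (292 + (11² - 8*(-9) - 8*11 - 9*11))*((42 - 1*(-26)) + (3 - 1*(-80))) = (292 + (121 + 72 - 88 - 99))*((42 + 26) + (3 + 80)) = (292 + 6)*(68 + 83) = 298*151 = 44998)
W² = 44998² = 2024820004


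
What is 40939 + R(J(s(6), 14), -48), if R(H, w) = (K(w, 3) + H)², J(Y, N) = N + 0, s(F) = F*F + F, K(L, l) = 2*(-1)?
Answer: 41083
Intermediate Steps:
K(L, l) = -2
s(F) = F + F² (s(F) = F² + F = F + F²)
J(Y, N) = N
R(H, w) = (-2 + H)²
40939 + R(J(s(6), 14), -48) = 40939 + (-2 + 14)² = 40939 + 12² = 40939 + 144 = 41083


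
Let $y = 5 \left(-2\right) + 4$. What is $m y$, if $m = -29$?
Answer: $174$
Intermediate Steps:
$y = -6$ ($y = -10 + 4 = -6$)
$m y = \left(-29\right) \left(-6\right) = 174$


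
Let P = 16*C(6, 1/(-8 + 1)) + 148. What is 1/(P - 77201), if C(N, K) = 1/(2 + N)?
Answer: -1/77051 ≈ -1.2978e-5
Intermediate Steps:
P = 150 (P = 16/(2 + 6) + 148 = 16/8 + 148 = 16*(1/8) + 148 = 2 + 148 = 150)
1/(P - 77201) = 1/(150 - 77201) = 1/(-77051) = -1/77051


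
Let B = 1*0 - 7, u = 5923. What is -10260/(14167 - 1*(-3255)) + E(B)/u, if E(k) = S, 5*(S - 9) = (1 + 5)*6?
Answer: -151219359/257976265 ≈ -0.58618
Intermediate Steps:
B = -7 (B = 0 - 7 = -7)
S = 81/5 (S = 9 + ((1 + 5)*6)/5 = 9 + (6*6)/5 = 9 + (⅕)*36 = 9 + 36/5 = 81/5 ≈ 16.200)
E(k) = 81/5
-10260/(14167 - 1*(-3255)) + E(B)/u = -10260/(14167 - 1*(-3255)) + (81/5)/5923 = -10260/(14167 + 3255) + (81/5)*(1/5923) = -10260/17422 + 81/29615 = -10260*1/17422 + 81/29615 = -5130/8711 + 81/29615 = -151219359/257976265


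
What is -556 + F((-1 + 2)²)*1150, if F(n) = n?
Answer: 594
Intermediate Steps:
-556 + F((-1 + 2)²)*1150 = -556 + (-1 + 2)²*1150 = -556 + 1²*1150 = -556 + 1*1150 = -556 + 1150 = 594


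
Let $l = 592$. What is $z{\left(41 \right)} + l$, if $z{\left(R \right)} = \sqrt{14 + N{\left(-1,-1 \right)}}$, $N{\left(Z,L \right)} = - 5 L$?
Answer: $592 + \sqrt{19} \approx 596.36$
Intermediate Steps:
$z{\left(R \right)} = \sqrt{19}$ ($z{\left(R \right)} = \sqrt{14 - -5} = \sqrt{14 + 5} = \sqrt{19}$)
$z{\left(41 \right)} + l = \sqrt{19} + 592 = 592 + \sqrt{19}$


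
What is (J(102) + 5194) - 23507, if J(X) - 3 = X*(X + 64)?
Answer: -1378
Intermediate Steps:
J(X) = 3 + X*(64 + X) (J(X) = 3 + X*(X + 64) = 3 + X*(64 + X))
(J(102) + 5194) - 23507 = ((3 + 102² + 64*102) + 5194) - 23507 = ((3 + 10404 + 6528) + 5194) - 23507 = (16935 + 5194) - 23507 = 22129 - 23507 = -1378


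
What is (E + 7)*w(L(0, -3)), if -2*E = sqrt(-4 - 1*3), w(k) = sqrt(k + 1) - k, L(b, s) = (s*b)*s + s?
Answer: (3 + I*sqrt(2))*(14 - I*sqrt(7))/2 ≈ 22.871 + 5.9309*I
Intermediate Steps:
L(b, s) = s + b*s**2 (L(b, s) = (b*s)*s + s = b*s**2 + s = s + b*s**2)
w(k) = sqrt(1 + k) - k
E = -I*sqrt(7)/2 (E = -sqrt(-4 - 1*3)/2 = -sqrt(-4 - 3)/2 = -I*sqrt(7)/2 ≈ -1.3229*I)
(E + 7)*w(L(0, -3)) = (-I*sqrt(7)/2 + 7)*(sqrt(1 - 3*(1 + 0*(-3))) - (-3)*(1 + 0*(-3))) = (7 - I*sqrt(7)/2)*(sqrt(1 - 3*(1 + 0)) - (-3)*(1 + 0)) = (7 - I*sqrt(7)/2)*(sqrt(1 - 3*1) - (-3)) = (7 - I*sqrt(7)/2)*(sqrt(1 - 3) - 1*(-3)) = (7 - I*sqrt(7)/2)*(sqrt(-2) + 3) = (7 - I*sqrt(7)/2)*(I*sqrt(2) + 3) = (7 - I*sqrt(7)/2)*(3 + I*sqrt(2)) = (3 + I*sqrt(2))*(7 - I*sqrt(7)/2)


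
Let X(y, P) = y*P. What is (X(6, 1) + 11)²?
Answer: 289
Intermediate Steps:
X(y, P) = P*y
(X(6, 1) + 11)² = (1*6 + 11)² = (6 + 11)² = 17² = 289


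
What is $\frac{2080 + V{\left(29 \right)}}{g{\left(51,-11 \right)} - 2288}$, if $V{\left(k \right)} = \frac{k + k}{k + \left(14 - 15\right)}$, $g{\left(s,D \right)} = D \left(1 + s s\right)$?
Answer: $- \frac{29149}{432740} \approx -0.067359$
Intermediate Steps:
$g{\left(s,D \right)} = D \left(1 + s^{2}\right)$
$V{\left(k \right)} = \frac{2 k}{-1 + k}$ ($V{\left(k \right)} = \frac{2 k}{k - 1} = \frac{2 k}{-1 + k}$)
$\frac{2080 + V{\left(29 \right)}}{g{\left(51,-11 \right)} - 2288} = \frac{2080 + 2 \cdot 29 \frac{1}{-1 + 29}}{- 11 \left(1 + 51^{2}\right) - 2288} = \frac{2080 + 2 \cdot 29 \cdot \frac{1}{28}}{- 11 \left(1 + 2601\right) - 2288} = \frac{2080 + 2 \cdot 29 \cdot \frac{1}{28}}{\left(-11\right) 2602 - 2288} = \frac{2080 + \frac{29}{14}}{-28622 - 2288} = \frac{29149}{14 \left(-30910\right)} = \frac{29149}{14} \left(- \frac{1}{30910}\right) = - \frac{29149}{432740}$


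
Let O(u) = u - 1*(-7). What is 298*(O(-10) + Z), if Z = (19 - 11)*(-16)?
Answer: -39038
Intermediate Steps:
O(u) = 7 + u (O(u) = u + 7 = 7 + u)
Z = -128 (Z = 8*(-16) = -128)
298*(O(-10) + Z) = 298*((7 - 10) - 128) = 298*(-3 - 128) = 298*(-131) = -39038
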